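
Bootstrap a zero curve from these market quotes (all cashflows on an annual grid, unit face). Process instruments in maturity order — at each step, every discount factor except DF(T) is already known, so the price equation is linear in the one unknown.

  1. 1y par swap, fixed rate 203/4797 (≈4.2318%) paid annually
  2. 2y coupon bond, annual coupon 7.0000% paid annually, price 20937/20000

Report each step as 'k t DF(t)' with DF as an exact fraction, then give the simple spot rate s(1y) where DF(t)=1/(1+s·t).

step 1 [1y] swap r/1=203/4797: DF=(1 − 203/4797·(0))/(1+203/4797) = 4797/5000 ≈ 0.959400
step 2 [2y] bond c/1=7/100: DF=(20937/20000 − 7/100·(0.959400))/(1+7/100) = 2289/2500 ≈ 0.915600

1 1 4797/5000
2 2 2289/2500
s(1y) = (1/(4797/5000) − 1)/(1) = 203/4797 ≈ 4.2318%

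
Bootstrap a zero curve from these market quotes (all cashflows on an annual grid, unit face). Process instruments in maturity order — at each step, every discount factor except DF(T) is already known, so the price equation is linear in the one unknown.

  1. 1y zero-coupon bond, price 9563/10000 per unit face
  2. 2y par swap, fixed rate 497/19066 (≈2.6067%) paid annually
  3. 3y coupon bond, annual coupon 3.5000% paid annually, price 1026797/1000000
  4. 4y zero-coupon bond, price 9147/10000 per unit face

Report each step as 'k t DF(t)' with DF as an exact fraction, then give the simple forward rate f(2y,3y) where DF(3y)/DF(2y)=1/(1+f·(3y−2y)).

step 1 [1y] zero: DF = P = 9563/10000 ≈ 0.956300
step 2 [2y] swap r/1=497/19066: DF=(1 − 497/19066·(0.956300))/(1+497/19066) = 9503/10000 ≈ 0.950300
step 3 [3y] bond c/1=7/200: DF=(1026797/1000000 − 7/200·(0.956300+0.950300))/(1+7/200) = 2319/2500 ≈ 0.927600
step 4 [4y] zero: DF = P = 9147/10000 ≈ 0.914700

1 1 9563/10000
2 2 9503/10000
3 3 2319/2500
4 4 9147/10000
f(2y,3y) = ((9503/10000)/(2319/2500) − 1)/(1) = 227/9276 ≈ 2.4472%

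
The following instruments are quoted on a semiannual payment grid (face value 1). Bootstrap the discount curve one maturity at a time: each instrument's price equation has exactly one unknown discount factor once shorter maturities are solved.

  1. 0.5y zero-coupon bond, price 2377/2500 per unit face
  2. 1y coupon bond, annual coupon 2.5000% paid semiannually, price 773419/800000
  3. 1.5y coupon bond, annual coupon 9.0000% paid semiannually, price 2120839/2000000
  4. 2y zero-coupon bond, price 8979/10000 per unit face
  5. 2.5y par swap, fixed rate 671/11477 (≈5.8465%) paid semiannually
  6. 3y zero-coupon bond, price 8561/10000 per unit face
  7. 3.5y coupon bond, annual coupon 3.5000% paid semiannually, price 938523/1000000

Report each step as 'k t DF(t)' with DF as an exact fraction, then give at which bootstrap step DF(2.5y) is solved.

step 1 [0.5y] zero: DF = P = 2377/2500 ≈ 0.950800
step 2 [1y] bond c/2=1/80: DF=(773419/800000 − 1/80·(0.950800))/(1+1/80) = 9431/10000 ≈ 0.943100
step 3 [1.5y] bond c/2=9/200: DF=(2120839/2000000 − 9/200·(0.950800+0.943100))/(1+9/200) = 2333/2500 ≈ 0.933200
step 4 [2y] zero: DF = P = 8979/10000 ≈ 0.897900
step 5 [2.5y] swap r/2=671/22954: DF=(1 − 671/22954·(0.950800+0.943100+0.933200+0.897900))/(1+671/22954) = 4329/5000 ≈ 0.865800
step 6 [3y] zero: DF = P = 8561/10000 ≈ 0.856100
step 7 [3.5y] bond c/2=7/400: DF=(938523/1000000 − 7/400·(0.950800+0.943100+0.933200+0.897900+0.865800+0.856100))/(1+7/400) = 8287/10000 ≈ 0.828700

1 1/2 2377/2500
2 1 9431/10000
3 3/2 2333/2500
4 2 8979/10000
5 5/2 4329/5000
6 3 8561/10000
7 7/2 8287/10000
DF(2.5y) is solved at step 5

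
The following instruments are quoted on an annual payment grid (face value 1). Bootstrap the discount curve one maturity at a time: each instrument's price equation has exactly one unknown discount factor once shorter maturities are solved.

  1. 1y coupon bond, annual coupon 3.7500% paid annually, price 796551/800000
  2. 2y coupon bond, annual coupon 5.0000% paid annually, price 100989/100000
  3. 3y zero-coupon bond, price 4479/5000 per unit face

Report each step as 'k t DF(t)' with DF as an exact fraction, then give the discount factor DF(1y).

step 1 [1y] bond c/1=3/80: DF=(796551/800000 − 3/80·(0))/(1+3/80) = 9597/10000 ≈ 0.959700
step 2 [2y] bond c/1=1/20: DF=(100989/100000 − 1/20·(0.959700))/(1+1/20) = 9161/10000 ≈ 0.916100
step 3 [3y] zero: DF = P = 4479/5000 ≈ 0.895800

1 1 9597/10000
2 2 9161/10000
3 3 4479/5000
DF(1y) = 9597/10000 ≈ 0.959700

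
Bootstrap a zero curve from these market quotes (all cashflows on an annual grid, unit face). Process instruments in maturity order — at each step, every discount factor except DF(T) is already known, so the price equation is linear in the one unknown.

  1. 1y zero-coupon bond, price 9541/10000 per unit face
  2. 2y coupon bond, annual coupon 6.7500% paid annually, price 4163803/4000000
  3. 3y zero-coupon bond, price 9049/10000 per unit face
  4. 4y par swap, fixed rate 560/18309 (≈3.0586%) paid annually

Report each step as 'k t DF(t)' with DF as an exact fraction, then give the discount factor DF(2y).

1 1 9541/10000
2 2 2287/2500
3 3 9049/10000
4 4 111/125
DF(2y) = 2287/2500 ≈ 0.914800

step 1 [1y] zero: DF = P = 9541/10000 ≈ 0.954100
step 2 [2y] bond c/1=27/400: DF=(4163803/4000000 − 27/400·(0.954100))/(1+27/400) = 2287/2500 ≈ 0.914800
step 3 [3y] zero: DF = P = 9049/10000 ≈ 0.904900
step 4 [4y] swap r/1=560/18309: DF=(1 − 560/18309·(0.954100+0.914800+0.904900))/(1+560/18309) = 111/125 ≈ 0.888000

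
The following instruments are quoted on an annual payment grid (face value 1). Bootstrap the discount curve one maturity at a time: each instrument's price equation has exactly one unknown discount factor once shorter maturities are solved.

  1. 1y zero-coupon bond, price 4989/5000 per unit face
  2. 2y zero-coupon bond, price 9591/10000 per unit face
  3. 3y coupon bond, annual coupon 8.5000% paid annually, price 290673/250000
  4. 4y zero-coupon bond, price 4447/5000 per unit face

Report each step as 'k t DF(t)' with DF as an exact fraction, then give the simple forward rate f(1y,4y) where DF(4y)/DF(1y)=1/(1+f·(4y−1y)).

step 1 [1y] zero: DF = P = 4989/5000 ≈ 0.997800
step 2 [2y] zero: DF = P = 9591/10000 ≈ 0.959100
step 3 [3y] bond c/1=17/200: DF=(290673/250000 − 17/200·(0.997800+0.959100))/(1+17/200) = 9183/10000 ≈ 0.918300
step 4 [4y] zero: DF = P = 4447/5000 ≈ 0.889400

1 1 4989/5000
2 2 9591/10000
3 3 9183/10000
4 4 4447/5000
f(1y,4y) = ((4989/5000)/(4447/5000) − 1)/(3) = 542/13341 ≈ 4.0627%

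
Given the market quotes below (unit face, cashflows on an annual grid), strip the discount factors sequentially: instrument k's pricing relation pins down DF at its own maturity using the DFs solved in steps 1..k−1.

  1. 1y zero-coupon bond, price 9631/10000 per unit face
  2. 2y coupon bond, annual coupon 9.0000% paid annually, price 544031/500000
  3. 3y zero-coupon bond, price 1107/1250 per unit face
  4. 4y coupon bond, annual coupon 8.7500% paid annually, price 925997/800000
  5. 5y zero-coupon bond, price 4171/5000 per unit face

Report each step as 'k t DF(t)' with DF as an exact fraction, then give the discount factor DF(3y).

1 1 9631/10000
2 2 9187/10000
3 3 1107/1250
4 4 8417/10000
5 5 4171/5000
DF(3y) = 1107/1250 ≈ 0.885600

step 1 [1y] zero: DF = P = 9631/10000 ≈ 0.963100
step 2 [2y] bond c/1=9/100: DF=(544031/500000 − 9/100·(0.963100))/(1+9/100) = 9187/10000 ≈ 0.918700
step 3 [3y] zero: DF = P = 1107/1250 ≈ 0.885600
step 4 [4y] bond c/1=7/80: DF=(925997/800000 − 7/80·(0.963100+0.918700+0.885600))/(1+7/80) = 8417/10000 ≈ 0.841700
step 5 [5y] zero: DF = P = 4171/5000 ≈ 0.834200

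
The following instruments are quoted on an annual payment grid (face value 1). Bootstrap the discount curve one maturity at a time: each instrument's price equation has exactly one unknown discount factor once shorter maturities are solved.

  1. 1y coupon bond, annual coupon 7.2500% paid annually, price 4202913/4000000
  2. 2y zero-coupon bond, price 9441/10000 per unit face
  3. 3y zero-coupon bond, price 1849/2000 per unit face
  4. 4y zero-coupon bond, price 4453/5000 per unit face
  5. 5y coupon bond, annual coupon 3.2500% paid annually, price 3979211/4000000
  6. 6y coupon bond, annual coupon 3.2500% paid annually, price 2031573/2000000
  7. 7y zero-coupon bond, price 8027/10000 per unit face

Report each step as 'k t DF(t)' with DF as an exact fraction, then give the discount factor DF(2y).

1 1 9797/10000
2 2 9441/10000
3 3 1849/2000
4 4 4453/5000
5 5 4229/5000
6 6 1679/2000
7 7 8027/10000
DF(2y) = 9441/10000 ≈ 0.944100

step 1 [1y] bond c/1=29/400: DF=(4202913/4000000 − 29/400·(0))/(1+29/400) = 9797/10000 ≈ 0.979700
step 2 [2y] zero: DF = P = 9441/10000 ≈ 0.944100
step 3 [3y] zero: DF = P = 1849/2000 ≈ 0.924500
step 4 [4y] zero: DF = P = 4453/5000 ≈ 0.890600
step 5 [5y] bond c/1=13/400: DF=(3979211/4000000 − 13/400·(0.979700+0.944100+0.924500+0.890600))/(1+13/400) = 4229/5000 ≈ 0.845800
step 6 [6y] bond c/1=13/400: DF=(2031573/2000000 − 13/400·(0.979700+0.944100+0.924500+0.890600+0.845800))/(1+13/400) = 1679/2000 ≈ 0.839500
step 7 [7y] zero: DF = P = 8027/10000 ≈ 0.802700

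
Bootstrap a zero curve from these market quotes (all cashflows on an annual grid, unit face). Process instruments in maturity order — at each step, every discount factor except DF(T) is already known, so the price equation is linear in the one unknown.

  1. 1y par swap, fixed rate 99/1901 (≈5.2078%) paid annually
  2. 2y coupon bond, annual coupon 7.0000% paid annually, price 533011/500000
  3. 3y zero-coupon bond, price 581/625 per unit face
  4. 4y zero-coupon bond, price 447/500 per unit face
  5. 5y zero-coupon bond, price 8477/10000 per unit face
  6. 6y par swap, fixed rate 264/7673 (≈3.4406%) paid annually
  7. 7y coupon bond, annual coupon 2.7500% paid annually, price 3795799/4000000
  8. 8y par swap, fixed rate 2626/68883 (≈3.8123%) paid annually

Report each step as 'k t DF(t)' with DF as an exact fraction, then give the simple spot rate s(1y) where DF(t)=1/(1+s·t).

1 1 1901/2000
2 2 9341/10000
3 3 581/625
4 4 447/500
5 5 8477/10000
6 6 1019/1250
7 7 3899/5000
8 8 3687/5000
s(1y) = (1/(1901/2000) − 1)/(1) = 99/1901 ≈ 5.2078%

step 1 [1y] swap r/1=99/1901: DF=(1 − 99/1901·(0))/(1+99/1901) = 1901/2000 ≈ 0.950500
step 2 [2y] bond c/1=7/100: DF=(533011/500000 − 7/100·(0.950500))/(1+7/100) = 9341/10000 ≈ 0.934100
step 3 [3y] zero: DF = P = 581/625 ≈ 0.929600
step 4 [4y] zero: DF = P = 447/500 ≈ 0.894000
step 5 [5y] zero: DF = P = 8477/10000 ≈ 0.847700
step 6 [6y] swap r/1=264/7673: DF=(1 − 264/7673·(0.950500+0.934100+0.929600+0.894000+0.847700))/(1+264/7673) = 1019/1250 ≈ 0.815200
step 7 [7y] bond c/1=11/400: DF=(3795799/4000000 − 11/400·(0.950500+0.934100+0.929600+0.894000+0.847700+0.815200))/(1+11/400) = 3899/5000 ≈ 0.779800
step 8 [8y] swap r/1=2626/68883: DF=(1 − 2626/68883·(0.950500+0.934100+0.929600+0.894000+0.847700+0.815200+0.779800))/(1+2626/68883) = 3687/5000 ≈ 0.737400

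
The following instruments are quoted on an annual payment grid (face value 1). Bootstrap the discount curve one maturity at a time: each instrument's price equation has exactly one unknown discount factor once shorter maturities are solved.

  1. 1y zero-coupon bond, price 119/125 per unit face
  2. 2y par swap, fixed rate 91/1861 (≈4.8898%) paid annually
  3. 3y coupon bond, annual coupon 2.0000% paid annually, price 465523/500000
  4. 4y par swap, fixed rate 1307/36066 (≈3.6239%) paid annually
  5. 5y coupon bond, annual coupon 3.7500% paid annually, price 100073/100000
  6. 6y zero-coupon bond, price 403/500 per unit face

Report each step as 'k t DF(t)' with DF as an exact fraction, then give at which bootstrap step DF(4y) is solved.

1 1 119/125
2 2 909/1000
3 3 8763/10000
4 4 8693/10000
5 5 4171/5000
6 6 403/500
DF(4y) is solved at step 4

step 1 [1y] zero: DF = P = 119/125 ≈ 0.952000
step 2 [2y] swap r/1=91/1861: DF=(1 − 91/1861·(0.952000))/(1+91/1861) = 909/1000 ≈ 0.909000
step 3 [3y] bond c/1=1/50: DF=(465523/500000 − 1/50·(0.952000+0.909000))/(1+1/50) = 8763/10000 ≈ 0.876300
step 4 [4y] swap r/1=1307/36066: DF=(1 − 1307/36066·(0.952000+0.909000+0.876300))/(1+1307/36066) = 8693/10000 ≈ 0.869300
step 5 [5y] bond c/1=3/80: DF=(100073/100000 − 3/80·(0.952000+0.909000+0.876300+0.869300))/(1+3/80) = 4171/5000 ≈ 0.834200
step 6 [6y] zero: DF = P = 403/500 ≈ 0.806000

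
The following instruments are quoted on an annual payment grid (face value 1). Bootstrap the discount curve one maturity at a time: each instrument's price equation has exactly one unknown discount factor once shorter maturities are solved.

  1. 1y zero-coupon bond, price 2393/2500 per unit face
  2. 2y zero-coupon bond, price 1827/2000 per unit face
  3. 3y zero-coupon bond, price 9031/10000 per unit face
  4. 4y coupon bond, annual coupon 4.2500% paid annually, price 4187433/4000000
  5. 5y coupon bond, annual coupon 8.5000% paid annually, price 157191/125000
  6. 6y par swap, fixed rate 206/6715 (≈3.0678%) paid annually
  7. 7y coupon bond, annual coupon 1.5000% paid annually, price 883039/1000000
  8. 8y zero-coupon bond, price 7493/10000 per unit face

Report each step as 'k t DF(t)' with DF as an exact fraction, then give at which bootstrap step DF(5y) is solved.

step 1 [1y] zero: DF = P = 2393/2500 ≈ 0.957200
step 2 [2y] zero: DF = P = 1827/2000 ≈ 0.913500
step 3 [3y] zero: DF = P = 9031/10000 ≈ 0.903100
step 4 [4y] bond c/1=17/400: DF=(4187433/4000000 − 17/400·(0.957200+0.913500+0.903100))/(1+17/400) = 8911/10000 ≈ 0.891100
step 5 [5y] bond c/1=17/200: DF=(157191/125000 − 17/200·(0.957200+0.913500+0.903100+0.891100))/(1+17/200) = 8719/10000 ≈ 0.871900
step 6 [6y] swap r/1=206/6715: DF=(1 − 206/6715·(0.957200+0.913500+0.903100+0.891100+0.871900))/(1+206/6715) = 522/625 ≈ 0.835200
step 7 [7y] bond c/1=3/200: DF=(883039/1000000 − 3/200·(0.957200+0.913500+0.903100+0.891100+0.871900+0.835200))/(1+3/200) = 3953/5000 ≈ 0.790600
step 8 [8y] zero: DF = P = 7493/10000 ≈ 0.749300

1 1 2393/2500
2 2 1827/2000
3 3 9031/10000
4 4 8911/10000
5 5 8719/10000
6 6 522/625
7 7 3953/5000
8 8 7493/10000
DF(5y) is solved at step 5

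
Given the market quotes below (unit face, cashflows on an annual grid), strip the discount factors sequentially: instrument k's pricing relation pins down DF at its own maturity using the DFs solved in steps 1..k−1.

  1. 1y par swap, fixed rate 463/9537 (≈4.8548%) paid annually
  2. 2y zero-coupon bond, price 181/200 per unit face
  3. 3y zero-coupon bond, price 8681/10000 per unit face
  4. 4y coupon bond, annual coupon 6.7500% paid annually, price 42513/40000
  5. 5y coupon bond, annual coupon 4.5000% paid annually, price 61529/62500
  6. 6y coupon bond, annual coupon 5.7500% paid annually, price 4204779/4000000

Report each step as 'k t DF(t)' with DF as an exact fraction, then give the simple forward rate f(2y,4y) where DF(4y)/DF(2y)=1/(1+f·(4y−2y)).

step 1 [1y] swap r/1=463/9537: DF=(1 − 463/9537·(0))/(1+463/9537) = 9537/10000 ≈ 0.953700
step 2 [2y] zero: DF = P = 181/200 ≈ 0.905000
step 3 [3y] zero: DF = P = 8681/10000 ≈ 0.868100
step 4 [4y] bond c/1=27/400: DF=(42513/40000 − 27/400·(0.953700+0.905000+0.868100))/(1+27/400) = 1029/1250 ≈ 0.823200
step 5 [5y] bond c/1=9/200: DF=(61529/62500 − 9/200·(0.953700+0.905000+0.868100+0.823200))/(1+9/200) = 1973/2500 ≈ 0.789200
step 6 [6y] bond c/1=23/400: DF=(4204779/4000000 − 23/400·(0.953700+0.905000+0.868100+0.823200+0.789200))/(1+23/400) = 7581/10000 ≈ 0.758100

1 1 9537/10000
2 2 181/200
3 3 8681/10000
4 4 1029/1250
5 5 1973/2500
6 6 7581/10000
f(2y,4y) = ((181/200)/(1029/1250) − 1)/(2) = 409/8232 ≈ 4.9684%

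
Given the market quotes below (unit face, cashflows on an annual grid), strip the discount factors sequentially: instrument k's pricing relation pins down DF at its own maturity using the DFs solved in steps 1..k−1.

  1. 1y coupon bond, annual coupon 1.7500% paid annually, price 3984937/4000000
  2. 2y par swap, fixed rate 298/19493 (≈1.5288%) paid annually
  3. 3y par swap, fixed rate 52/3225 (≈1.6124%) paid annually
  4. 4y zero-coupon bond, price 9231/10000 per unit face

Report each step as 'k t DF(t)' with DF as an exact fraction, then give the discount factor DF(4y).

step 1 [1y] bond c/1=7/400: DF=(3984937/4000000 − 7/400·(0))/(1+7/400) = 9791/10000 ≈ 0.979100
step 2 [2y] swap r/1=298/19493: DF=(1 − 298/19493·(0.979100))/(1+298/19493) = 4851/5000 ≈ 0.970200
step 3 [3y] swap r/1=52/3225: DF=(1 − 52/3225·(0.979100+0.970200))/(1+52/3225) = 2383/2500 ≈ 0.953200
step 4 [4y] zero: DF = P = 9231/10000 ≈ 0.923100

1 1 9791/10000
2 2 4851/5000
3 3 2383/2500
4 4 9231/10000
DF(4y) = 9231/10000 ≈ 0.923100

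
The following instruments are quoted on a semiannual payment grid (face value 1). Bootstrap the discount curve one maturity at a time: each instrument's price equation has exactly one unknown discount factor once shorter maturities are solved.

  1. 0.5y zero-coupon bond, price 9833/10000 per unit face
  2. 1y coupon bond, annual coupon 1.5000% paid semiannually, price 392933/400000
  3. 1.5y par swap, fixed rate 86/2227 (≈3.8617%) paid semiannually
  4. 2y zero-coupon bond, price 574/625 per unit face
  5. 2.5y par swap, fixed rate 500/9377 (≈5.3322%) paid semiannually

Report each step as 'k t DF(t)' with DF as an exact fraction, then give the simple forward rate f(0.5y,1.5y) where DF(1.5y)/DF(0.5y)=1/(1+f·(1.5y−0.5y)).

step 1 [0.5y] zero: DF = P = 9833/10000 ≈ 0.983300
step 2 [1y] bond c/2=3/400: DF=(392933/400000 − 3/400·(0.983300))/(1+3/400) = 9677/10000 ≈ 0.967700
step 3 [1.5y] swap r/2=43/2227: DF=(1 − 43/2227·(0.983300+0.967700))/(1+43/2227) = 9441/10000 ≈ 0.944100
step 4 [2y] zero: DF = P = 574/625 ≈ 0.918400
step 5 [2.5y] swap r/2=250/9377: DF=(1 − 250/9377·(0.983300+0.967700+0.944100+0.918400))/(1+250/9377) = 7/8 ≈ 0.875000

1 1/2 9833/10000
2 1 9677/10000
3 3/2 9441/10000
4 2 574/625
5 5/2 7/8
f(0.5y,1.5y) = ((9833/10000)/(9441/10000) − 1)/(1) = 392/9441 ≈ 4.1521%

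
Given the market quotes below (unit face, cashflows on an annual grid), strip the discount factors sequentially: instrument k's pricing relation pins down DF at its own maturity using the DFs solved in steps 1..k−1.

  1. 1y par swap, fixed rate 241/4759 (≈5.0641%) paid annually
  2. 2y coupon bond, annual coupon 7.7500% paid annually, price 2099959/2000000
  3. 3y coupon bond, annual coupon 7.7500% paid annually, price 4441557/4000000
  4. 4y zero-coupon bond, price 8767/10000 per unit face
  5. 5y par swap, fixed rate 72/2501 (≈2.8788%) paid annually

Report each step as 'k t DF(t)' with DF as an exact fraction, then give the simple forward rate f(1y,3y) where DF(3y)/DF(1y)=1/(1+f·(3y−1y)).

step 1 [1y] swap r/1=241/4759: DF=(1 − 241/4759·(0))/(1+241/4759) = 4759/5000 ≈ 0.951800
step 2 [2y] bond c/1=31/400: DF=(2099959/2000000 − 31/400·(0.951800))/(1+31/400) = 453/500 ≈ 0.906000
step 3 [3y] bond c/1=31/400: DF=(4441557/4000000 − 31/400·(0.951800+0.906000))/(1+31/400) = 8969/10000 ≈ 0.896900
step 4 [4y] zero: DF = P = 8767/10000 ≈ 0.876700
step 5 [5y] swap r/1=72/2501: DF=(1 − 72/2501·(0.951800+0.906000+0.896900+0.876700))/(1+72/2501) = 544/625 ≈ 0.870400

1 1 4759/5000
2 2 453/500
3 3 8969/10000
4 4 8767/10000
5 5 544/625
f(1y,3y) = ((4759/5000)/(8969/10000) − 1)/(2) = 549/17938 ≈ 3.0605%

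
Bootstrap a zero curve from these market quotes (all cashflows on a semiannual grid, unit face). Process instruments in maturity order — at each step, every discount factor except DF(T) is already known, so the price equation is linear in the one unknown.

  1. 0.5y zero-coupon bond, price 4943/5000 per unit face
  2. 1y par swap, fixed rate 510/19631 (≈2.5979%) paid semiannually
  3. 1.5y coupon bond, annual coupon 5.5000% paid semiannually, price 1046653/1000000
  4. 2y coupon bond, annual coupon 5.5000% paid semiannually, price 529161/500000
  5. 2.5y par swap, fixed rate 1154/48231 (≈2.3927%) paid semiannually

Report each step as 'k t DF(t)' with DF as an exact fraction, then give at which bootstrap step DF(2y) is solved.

1 1/2 4943/5000
2 1 1949/2000
3 3/2 9661/10000
4 2 2379/2500
5 5/2 9423/10000
DF(2y) is solved at step 4

step 1 [0.5y] zero: DF = P = 4943/5000 ≈ 0.988600
step 2 [1y] swap r/2=255/19631: DF=(1 − 255/19631·(0.988600))/(1+255/19631) = 1949/2000 ≈ 0.974500
step 3 [1.5y] bond c/2=11/400: DF=(1046653/1000000 − 11/400·(0.988600+0.974500))/(1+11/400) = 9661/10000 ≈ 0.966100
step 4 [2y] bond c/2=11/400: DF=(529161/500000 − 11/400·(0.988600+0.974500+0.966100))/(1+11/400) = 2379/2500 ≈ 0.951600
step 5 [2.5y] swap r/2=577/48231: DF=(1 − 577/48231·(0.988600+0.974500+0.966100+0.951600))/(1+577/48231) = 9423/10000 ≈ 0.942300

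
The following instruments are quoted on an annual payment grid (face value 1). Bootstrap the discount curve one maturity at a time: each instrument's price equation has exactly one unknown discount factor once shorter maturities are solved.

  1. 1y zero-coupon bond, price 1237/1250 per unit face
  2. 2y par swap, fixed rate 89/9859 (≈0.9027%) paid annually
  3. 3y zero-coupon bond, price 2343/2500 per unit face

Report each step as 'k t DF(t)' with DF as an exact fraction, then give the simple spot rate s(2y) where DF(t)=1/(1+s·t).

step 1 [1y] zero: DF = P = 1237/1250 ≈ 0.989600
step 2 [2y] swap r/1=89/9859: DF=(1 − 89/9859·(0.989600))/(1+89/9859) = 4911/5000 ≈ 0.982200
step 3 [3y] zero: DF = P = 2343/2500 ≈ 0.937200

1 1 1237/1250
2 2 4911/5000
3 3 2343/2500
s(2y) = (1/(4911/5000) − 1)/(2) = 89/9822 ≈ 0.9061%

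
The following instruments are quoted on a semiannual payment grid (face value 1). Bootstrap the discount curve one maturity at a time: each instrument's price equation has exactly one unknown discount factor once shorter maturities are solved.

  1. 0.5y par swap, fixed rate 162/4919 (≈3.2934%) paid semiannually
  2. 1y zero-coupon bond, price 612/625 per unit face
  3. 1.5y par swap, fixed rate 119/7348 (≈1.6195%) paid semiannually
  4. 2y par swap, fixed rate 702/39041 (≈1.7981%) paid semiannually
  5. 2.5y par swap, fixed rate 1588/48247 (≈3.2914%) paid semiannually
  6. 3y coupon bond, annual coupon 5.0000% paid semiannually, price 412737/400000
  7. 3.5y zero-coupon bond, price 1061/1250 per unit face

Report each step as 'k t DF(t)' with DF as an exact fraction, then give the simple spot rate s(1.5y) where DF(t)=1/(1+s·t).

step 1 [0.5y] swap r/2=81/4919: DF=(1 − 81/4919·(0))/(1+81/4919) = 4919/5000 ≈ 0.983800
step 2 [1y] zero: DF = P = 612/625 ≈ 0.979200
step 3 [1.5y] swap r/2=119/14696: DF=(1 − 119/14696·(0.983800+0.979200))/(1+119/14696) = 4881/5000 ≈ 0.976200
step 4 [2y] swap r/2=351/39041: DF=(1 − 351/39041·(0.983800+0.979200+0.976200))/(1+351/39041) = 9649/10000 ≈ 0.964900
step 5 [2.5y] swap r/2=794/48247: DF=(1 − 794/48247·(0.983800+0.979200+0.976200+0.964900))/(1+794/48247) = 4603/5000 ≈ 0.920600
step 6 [3y] bond c/2=1/40: DF=(412737/400000 − 1/40·(0.983800+0.979200+0.976200+0.964900+0.920600))/(1+1/40) = 889/1000 ≈ 0.889000
step 7 [3.5y] zero: DF = P = 1061/1250 ≈ 0.848800

1 1/2 4919/5000
2 1 612/625
3 3/2 4881/5000
4 2 9649/10000
5 5/2 4603/5000
6 3 889/1000
7 7/2 1061/1250
s(1.5y) = (1/(4881/5000) − 1)/(3/2) = 238/14643 ≈ 1.6253%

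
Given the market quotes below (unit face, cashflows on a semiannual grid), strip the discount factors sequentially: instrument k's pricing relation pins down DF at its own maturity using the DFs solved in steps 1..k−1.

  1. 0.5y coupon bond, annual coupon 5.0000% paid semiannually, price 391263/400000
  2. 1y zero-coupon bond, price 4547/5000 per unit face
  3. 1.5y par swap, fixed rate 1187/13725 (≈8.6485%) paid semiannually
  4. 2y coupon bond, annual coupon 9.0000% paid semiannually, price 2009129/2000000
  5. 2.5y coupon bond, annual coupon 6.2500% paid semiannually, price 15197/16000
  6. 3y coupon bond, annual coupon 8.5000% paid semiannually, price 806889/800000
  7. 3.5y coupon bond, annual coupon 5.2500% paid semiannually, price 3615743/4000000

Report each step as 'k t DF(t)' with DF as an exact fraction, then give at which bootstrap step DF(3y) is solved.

1 1/2 9543/10000
2 1 4547/5000
3 3/2 8813/10000
4 2 8431/10000
5 5/2 8123/10000
6 3 7881/10000
7 7/2 7481/10000
DF(3y) is solved at step 6

step 1 [0.5y] bond c/2=1/40: DF=(391263/400000 − 1/40·(0))/(1+1/40) = 9543/10000 ≈ 0.954300
step 2 [1y] zero: DF = P = 4547/5000 ≈ 0.909400
step 3 [1.5y] swap r/2=1187/27450: DF=(1 − 1187/27450·(0.954300+0.909400))/(1+1187/27450) = 8813/10000 ≈ 0.881300
step 4 [2y] bond c/2=9/200: DF=(2009129/2000000 − 9/200·(0.954300+0.909400+0.881300))/(1+9/200) = 8431/10000 ≈ 0.843100
step 5 [2.5y] bond c/2=1/32: DF=(15197/16000 − 1/32·(0.954300+0.909400+0.881300+0.843100))/(1+1/32) = 8123/10000 ≈ 0.812300
step 6 [3y] bond c/2=17/400: DF=(806889/800000 − 17/400·(0.954300+0.909400+0.881300+0.843100+0.812300))/(1+17/400) = 7881/10000 ≈ 0.788100
step 7 [3.5y] bond c/2=21/800: DF=(3615743/4000000 − 21/800·(0.954300+0.909400+0.881300+0.843100+0.812300+0.788100))/(1+21/800) = 7481/10000 ≈ 0.748100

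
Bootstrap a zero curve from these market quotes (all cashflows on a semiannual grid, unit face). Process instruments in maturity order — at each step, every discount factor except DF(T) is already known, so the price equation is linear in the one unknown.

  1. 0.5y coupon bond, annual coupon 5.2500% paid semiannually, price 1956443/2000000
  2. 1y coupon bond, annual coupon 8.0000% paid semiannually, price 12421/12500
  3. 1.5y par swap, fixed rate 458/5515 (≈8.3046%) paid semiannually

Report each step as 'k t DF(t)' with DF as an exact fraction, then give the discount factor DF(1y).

1 1/2 2383/2500
2 1 2297/2500
3 3/2 1771/2000
DF(1y) = 2297/2500 ≈ 0.918800

step 1 [0.5y] bond c/2=21/800: DF=(1956443/2000000 − 21/800·(0))/(1+21/800) = 2383/2500 ≈ 0.953200
step 2 [1y] bond c/2=1/25: DF=(12421/12500 − 1/25·(0.953200))/(1+1/25) = 2297/2500 ≈ 0.918800
step 3 [1.5y] swap r/2=229/5515: DF=(1 − 229/5515·(0.953200+0.918800))/(1+229/5515) = 1771/2000 ≈ 0.885500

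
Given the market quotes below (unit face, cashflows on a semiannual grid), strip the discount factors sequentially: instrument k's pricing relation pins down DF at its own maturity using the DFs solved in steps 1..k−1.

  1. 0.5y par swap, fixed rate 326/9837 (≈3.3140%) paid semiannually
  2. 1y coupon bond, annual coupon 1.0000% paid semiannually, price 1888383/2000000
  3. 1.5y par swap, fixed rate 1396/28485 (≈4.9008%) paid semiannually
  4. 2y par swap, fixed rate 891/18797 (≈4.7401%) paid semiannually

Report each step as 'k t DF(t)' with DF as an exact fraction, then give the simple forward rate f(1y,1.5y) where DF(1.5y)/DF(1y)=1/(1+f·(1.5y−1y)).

1 1/2 9837/10000
2 1 4673/5000
3 3/2 4651/5000
4 2 9109/10000
f(1y,1.5y) = ((4673/5000)/(4651/5000) − 1)/(1/2) = 44/4651 ≈ 0.9460%

step 1 [0.5y] swap r/2=163/9837: DF=(1 − 163/9837·(0))/(1+163/9837) = 9837/10000 ≈ 0.983700
step 2 [1y] bond c/2=1/200: DF=(1888383/2000000 − 1/200·(0.983700))/(1+1/200) = 4673/5000 ≈ 0.934600
step 3 [1.5y] swap r/2=698/28485: DF=(1 − 698/28485·(0.983700+0.934600))/(1+698/28485) = 4651/5000 ≈ 0.930200
step 4 [2y] swap r/2=891/37594: DF=(1 − 891/37594·(0.983700+0.934600+0.930200))/(1+891/37594) = 9109/10000 ≈ 0.910900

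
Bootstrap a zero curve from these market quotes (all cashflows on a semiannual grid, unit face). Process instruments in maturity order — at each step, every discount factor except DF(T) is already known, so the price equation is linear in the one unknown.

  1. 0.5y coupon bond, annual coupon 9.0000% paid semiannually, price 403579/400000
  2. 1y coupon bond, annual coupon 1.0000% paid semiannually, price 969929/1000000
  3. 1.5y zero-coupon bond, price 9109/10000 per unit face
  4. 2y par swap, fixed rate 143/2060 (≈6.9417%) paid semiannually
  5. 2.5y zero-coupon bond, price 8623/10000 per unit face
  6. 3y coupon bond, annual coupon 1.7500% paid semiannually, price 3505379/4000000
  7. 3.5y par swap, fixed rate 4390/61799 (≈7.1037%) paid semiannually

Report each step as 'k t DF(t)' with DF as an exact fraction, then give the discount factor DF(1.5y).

1 1/2 1931/2000
2 1 9603/10000
3 3/2 9109/10000
4 2 8713/10000
5 5/2 8623/10000
6 3 8291/10000
7 7/2 1561/2000
DF(1.5y) = 9109/10000 ≈ 0.910900

step 1 [0.5y] bond c/2=9/200: DF=(403579/400000 − 9/200·(0))/(1+9/200) = 1931/2000 ≈ 0.965500
step 2 [1y] bond c/2=1/200: DF=(969929/1000000 − 1/200·(0.965500))/(1+1/200) = 9603/10000 ≈ 0.960300
step 3 [1.5y] zero: DF = P = 9109/10000 ≈ 0.910900
step 4 [2y] swap r/2=143/4120: DF=(1 − 143/4120·(0.965500+0.960300+0.910900))/(1+143/4120) = 8713/10000 ≈ 0.871300
step 5 [2.5y] zero: DF = P = 8623/10000 ≈ 0.862300
step 6 [3y] bond c/2=7/800: DF=(3505379/4000000 − 7/800·(0.965500+0.960300+0.910900+0.871300+0.862300))/(1+7/800) = 8291/10000 ≈ 0.829100
step 7 [3.5y] swap r/2=2195/61799: DF=(1 − 2195/61799·(0.965500+0.960300+0.910900+0.871300+0.862300+0.829100))/(1+2195/61799) = 1561/2000 ≈ 0.780500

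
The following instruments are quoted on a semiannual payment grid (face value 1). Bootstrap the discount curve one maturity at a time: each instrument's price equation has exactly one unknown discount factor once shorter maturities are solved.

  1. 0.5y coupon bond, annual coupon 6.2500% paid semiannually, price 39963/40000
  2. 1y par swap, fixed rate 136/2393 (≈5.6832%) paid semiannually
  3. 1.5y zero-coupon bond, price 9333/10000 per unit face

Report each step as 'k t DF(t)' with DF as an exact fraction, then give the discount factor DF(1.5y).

1 1/2 1211/1250
2 1 591/625
3 3/2 9333/10000
DF(1.5y) = 9333/10000 ≈ 0.933300

step 1 [0.5y] bond c/2=1/32: DF=(39963/40000 − 1/32·(0))/(1+1/32) = 1211/1250 ≈ 0.968800
step 2 [1y] swap r/2=68/2393: DF=(1 − 68/2393·(0.968800))/(1+68/2393) = 591/625 ≈ 0.945600
step 3 [1.5y] zero: DF = P = 9333/10000 ≈ 0.933300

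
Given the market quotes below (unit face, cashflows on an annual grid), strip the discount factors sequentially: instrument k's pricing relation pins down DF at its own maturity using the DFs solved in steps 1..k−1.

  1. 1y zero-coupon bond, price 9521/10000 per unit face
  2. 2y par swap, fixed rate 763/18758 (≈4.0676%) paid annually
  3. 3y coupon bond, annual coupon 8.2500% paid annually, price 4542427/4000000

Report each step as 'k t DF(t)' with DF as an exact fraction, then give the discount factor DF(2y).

step 1 [1y] zero: DF = P = 9521/10000 ≈ 0.952100
step 2 [2y] swap r/1=763/18758: DF=(1 − 763/18758·(0.952100))/(1+763/18758) = 9237/10000 ≈ 0.923700
step 3 [3y] bond c/1=33/400: DF=(4542427/4000000 − 33/400·(0.952100+0.923700))/(1+33/400) = 9061/10000 ≈ 0.906100

1 1 9521/10000
2 2 9237/10000
3 3 9061/10000
DF(2y) = 9237/10000 ≈ 0.923700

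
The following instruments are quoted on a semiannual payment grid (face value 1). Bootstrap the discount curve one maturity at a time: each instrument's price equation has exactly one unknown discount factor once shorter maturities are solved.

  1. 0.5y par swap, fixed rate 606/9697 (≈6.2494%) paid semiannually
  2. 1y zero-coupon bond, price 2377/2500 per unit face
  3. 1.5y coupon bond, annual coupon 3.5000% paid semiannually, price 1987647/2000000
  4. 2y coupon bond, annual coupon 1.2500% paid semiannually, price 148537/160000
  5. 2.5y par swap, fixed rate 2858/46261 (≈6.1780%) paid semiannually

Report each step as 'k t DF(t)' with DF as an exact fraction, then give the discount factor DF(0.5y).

step 1 [0.5y] swap r/2=303/9697: DF=(1 − 303/9697·(0))/(1+303/9697) = 9697/10000 ≈ 0.969700
step 2 [1y] zero: DF = P = 2377/2500 ≈ 0.950800
step 3 [1.5y] bond c/2=7/400: DF=(1987647/2000000 − 7/400·(0.969700+0.950800))/(1+7/400) = 9437/10000 ≈ 0.943700
step 4 [2y] bond c/2=1/160: DF=(148537/160000 − 1/160·(0.969700+0.950800+0.943700))/(1+1/160) = 1131/1250 ≈ 0.904800
step 5 [2.5y] swap r/2=1429/46261: DF=(1 − 1429/46261·(0.969700+0.950800+0.943700+0.904800))/(1+1429/46261) = 8571/10000 ≈ 0.857100

1 1/2 9697/10000
2 1 2377/2500
3 3/2 9437/10000
4 2 1131/1250
5 5/2 8571/10000
DF(0.5y) = 9697/10000 ≈ 0.969700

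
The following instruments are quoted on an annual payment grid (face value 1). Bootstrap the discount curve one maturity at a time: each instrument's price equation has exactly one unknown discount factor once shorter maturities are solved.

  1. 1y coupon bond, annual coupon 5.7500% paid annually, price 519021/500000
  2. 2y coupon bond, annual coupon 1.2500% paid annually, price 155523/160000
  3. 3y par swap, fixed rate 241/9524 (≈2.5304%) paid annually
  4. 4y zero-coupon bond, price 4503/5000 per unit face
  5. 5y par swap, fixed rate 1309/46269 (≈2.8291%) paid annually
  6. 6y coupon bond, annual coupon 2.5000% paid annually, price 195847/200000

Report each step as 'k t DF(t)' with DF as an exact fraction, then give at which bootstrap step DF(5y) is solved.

step 1 [1y] bond c/1=23/400: DF=(519021/500000 − 23/400·(0))/(1+23/400) = 1227/1250 ≈ 0.981600
step 2 [2y] bond c/1=1/80: DF=(155523/160000 − 1/80·(0.981600))/(1+1/80) = 9479/10000 ≈ 0.947900
step 3 [3y] swap r/1=241/9524: DF=(1 − 241/9524·(0.981600+0.947900))/(1+241/9524) = 9277/10000 ≈ 0.927700
step 4 [4y] zero: DF = P = 4503/5000 ≈ 0.900600
step 5 [5y] swap r/1=1309/46269: DF=(1 − 1309/46269·(0.981600+0.947900+0.927700+0.900600))/(1+1309/46269) = 8691/10000 ≈ 0.869100
step 6 [6y] bond c/1=1/40: DF=(195847/200000 − 1/40·(0.981600+0.947900+0.927700+0.900600+0.869100))/(1+1/40) = 337/400 ≈ 0.842500

1 1 1227/1250
2 2 9479/10000
3 3 9277/10000
4 4 4503/5000
5 5 8691/10000
6 6 337/400
DF(5y) is solved at step 5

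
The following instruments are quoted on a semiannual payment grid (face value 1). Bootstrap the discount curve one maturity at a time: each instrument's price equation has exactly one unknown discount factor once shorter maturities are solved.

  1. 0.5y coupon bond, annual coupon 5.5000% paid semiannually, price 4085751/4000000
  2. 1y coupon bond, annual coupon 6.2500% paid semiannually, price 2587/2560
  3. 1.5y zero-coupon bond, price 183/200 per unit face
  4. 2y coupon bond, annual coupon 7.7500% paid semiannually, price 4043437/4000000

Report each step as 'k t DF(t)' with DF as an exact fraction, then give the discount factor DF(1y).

step 1 [0.5y] bond c/2=11/400: DF=(4085751/4000000 − 11/400·(0))/(1+11/400) = 9941/10000 ≈ 0.994100
step 2 [1y] bond c/2=1/32: DF=(2587/2560 − 1/32·(0.994100))/(1+1/32) = 4749/5000 ≈ 0.949800
step 3 [1.5y] zero: DF = P = 183/200 ≈ 0.915000
step 4 [2y] bond c/2=31/800: DF=(4043437/4000000 − 31/800·(0.994100+0.949800+0.915000))/(1+31/800) = 1733/2000 ≈ 0.866500

1 1/2 9941/10000
2 1 4749/5000
3 3/2 183/200
4 2 1733/2000
DF(1y) = 4749/5000 ≈ 0.949800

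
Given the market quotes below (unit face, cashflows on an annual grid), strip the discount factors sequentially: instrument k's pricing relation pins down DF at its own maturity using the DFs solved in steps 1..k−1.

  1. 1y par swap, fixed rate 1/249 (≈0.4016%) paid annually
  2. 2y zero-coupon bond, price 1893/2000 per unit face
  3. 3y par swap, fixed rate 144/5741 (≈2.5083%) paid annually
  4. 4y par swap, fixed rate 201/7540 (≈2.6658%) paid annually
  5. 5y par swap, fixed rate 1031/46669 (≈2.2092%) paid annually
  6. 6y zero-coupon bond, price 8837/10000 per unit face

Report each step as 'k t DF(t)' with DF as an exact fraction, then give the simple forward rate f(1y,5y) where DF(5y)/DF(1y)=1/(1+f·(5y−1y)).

1 1 249/250
2 2 1893/2000
3 3 116/125
4 4 1799/2000
5 5 8969/10000
6 6 8837/10000
f(1y,5y) = ((249/250)/(8969/10000) − 1)/(4) = 991/35876 ≈ 2.7623%

step 1 [1y] swap r/1=1/249: DF=(1 − 1/249·(0))/(1+1/249) = 249/250 ≈ 0.996000
step 2 [2y] zero: DF = P = 1893/2000 ≈ 0.946500
step 3 [3y] swap r/1=144/5741: DF=(1 − 144/5741·(0.996000+0.946500))/(1+144/5741) = 116/125 ≈ 0.928000
step 4 [4y] swap r/1=201/7540: DF=(1 − 201/7540·(0.996000+0.946500+0.928000))/(1+201/7540) = 1799/2000 ≈ 0.899500
step 5 [5y] swap r/1=1031/46669: DF=(1 − 1031/46669·(0.996000+0.946500+0.928000+0.899500))/(1+1031/46669) = 8969/10000 ≈ 0.896900
step 6 [6y] zero: DF = P = 8837/10000 ≈ 0.883700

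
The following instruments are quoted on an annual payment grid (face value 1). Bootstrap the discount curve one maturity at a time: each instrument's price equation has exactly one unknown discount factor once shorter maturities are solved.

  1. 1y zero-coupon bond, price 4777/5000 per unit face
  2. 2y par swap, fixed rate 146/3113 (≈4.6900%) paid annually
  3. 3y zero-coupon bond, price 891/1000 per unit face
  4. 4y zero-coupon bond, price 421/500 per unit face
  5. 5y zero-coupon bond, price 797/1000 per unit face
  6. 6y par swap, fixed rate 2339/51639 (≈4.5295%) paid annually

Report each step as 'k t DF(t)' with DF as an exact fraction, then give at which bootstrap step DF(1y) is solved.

1 1 4777/5000
2 2 2281/2500
3 3 891/1000
4 4 421/500
5 5 797/1000
6 6 7661/10000
DF(1y) is solved at step 1

step 1 [1y] zero: DF = P = 4777/5000 ≈ 0.955400
step 2 [2y] swap r/1=146/3113: DF=(1 − 146/3113·(0.955400))/(1+146/3113) = 2281/2500 ≈ 0.912400
step 3 [3y] zero: DF = P = 891/1000 ≈ 0.891000
step 4 [4y] zero: DF = P = 421/500 ≈ 0.842000
step 5 [5y] zero: DF = P = 797/1000 ≈ 0.797000
step 6 [6y] swap r/1=2339/51639: DF=(1 − 2339/51639·(0.955400+0.912400+0.891000+0.842000+0.797000))/(1+2339/51639) = 7661/10000 ≈ 0.766100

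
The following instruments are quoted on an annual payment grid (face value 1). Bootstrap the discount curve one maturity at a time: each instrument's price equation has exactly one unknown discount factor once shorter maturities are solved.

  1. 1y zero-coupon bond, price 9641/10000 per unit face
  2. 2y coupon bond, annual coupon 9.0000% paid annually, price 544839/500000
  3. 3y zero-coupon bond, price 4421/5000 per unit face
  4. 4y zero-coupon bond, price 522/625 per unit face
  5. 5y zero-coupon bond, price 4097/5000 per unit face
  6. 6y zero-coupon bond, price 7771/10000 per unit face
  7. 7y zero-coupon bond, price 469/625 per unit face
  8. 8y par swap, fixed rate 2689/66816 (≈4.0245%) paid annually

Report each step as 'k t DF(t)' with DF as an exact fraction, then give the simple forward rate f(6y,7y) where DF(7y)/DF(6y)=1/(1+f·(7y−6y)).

step 1 [1y] zero: DF = P = 9641/10000 ≈ 0.964100
step 2 [2y] bond c/1=9/100: DF=(544839/500000 − 9/100·(0.964100))/(1+9/100) = 9201/10000 ≈ 0.920100
step 3 [3y] zero: DF = P = 4421/5000 ≈ 0.884200
step 4 [4y] zero: DF = P = 522/625 ≈ 0.835200
step 5 [5y] zero: DF = P = 4097/5000 ≈ 0.819400
step 6 [6y] zero: DF = P = 7771/10000 ≈ 0.777100
step 7 [7y] zero: DF = P = 469/625 ≈ 0.750400
step 8 [8y] swap r/1=2689/66816: DF=(1 − 2689/66816·(0.964100+0.920100+0.884200+0.835200+0.819400+0.777100+0.750400))/(1+2689/66816) = 7311/10000 ≈ 0.731100

1 1 9641/10000
2 2 9201/10000
3 3 4421/5000
4 4 522/625
5 5 4097/5000
6 6 7771/10000
7 7 469/625
8 8 7311/10000
f(6y,7y) = ((7771/10000)/(469/625) − 1)/(1) = 267/7504 ≈ 3.5581%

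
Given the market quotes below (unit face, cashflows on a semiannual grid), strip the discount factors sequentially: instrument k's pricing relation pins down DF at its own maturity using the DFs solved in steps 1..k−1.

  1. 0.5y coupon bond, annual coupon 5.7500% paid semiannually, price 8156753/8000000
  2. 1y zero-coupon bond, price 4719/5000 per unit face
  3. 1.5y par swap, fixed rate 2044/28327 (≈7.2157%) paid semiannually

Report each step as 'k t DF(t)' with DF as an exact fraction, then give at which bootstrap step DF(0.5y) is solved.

step 1 [0.5y] bond c/2=23/800: DF=(8156753/8000000 − 23/800·(0))/(1+23/800) = 9911/10000 ≈ 0.991100
step 2 [1y] zero: DF = P = 4719/5000 ≈ 0.943800
step 3 [1.5y] swap r/2=1022/28327: DF=(1 − 1022/28327·(0.991100+0.943800))/(1+1022/28327) = 4489/5000 ≈ 0.897800

1 1/2 9911/10000
2 1 4719/5000
3 3/2 4489/5000
DF(0.5y) is solved at step 1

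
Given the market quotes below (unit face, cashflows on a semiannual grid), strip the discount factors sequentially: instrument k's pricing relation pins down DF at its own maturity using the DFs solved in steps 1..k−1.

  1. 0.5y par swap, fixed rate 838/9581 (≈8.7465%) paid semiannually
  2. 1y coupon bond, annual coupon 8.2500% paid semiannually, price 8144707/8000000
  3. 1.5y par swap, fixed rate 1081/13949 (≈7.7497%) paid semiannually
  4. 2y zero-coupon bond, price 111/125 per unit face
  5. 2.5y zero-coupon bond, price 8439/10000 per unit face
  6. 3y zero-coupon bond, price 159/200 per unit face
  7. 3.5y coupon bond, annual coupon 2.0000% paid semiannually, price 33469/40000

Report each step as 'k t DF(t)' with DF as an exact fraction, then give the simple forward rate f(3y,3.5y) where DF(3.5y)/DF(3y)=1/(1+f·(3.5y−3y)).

step 1 [0.5y] swap r/2=419/9581: DF=(1 − 419/9581·(0))/(1+419/9581) = 9581/10000 ≈ 0.958100
step 2 [1y] bond c/2=33/800: DF=(8144707/8000000 − 33/800·(0.958100))/(1+33/800) = 4699/5000 ≈ 0.939800
step 3 [1.5y] swap r/2=1081/27898: DF=(1 − 1081/27898·(0.958100+0.939800))/(1+1081/27898) = 8919/10000 ≈ 0.891900
step 4 [2y] zero: DF = P = 111/125 ≈ 0.888000
step 5 [2.5y] zero: DF = P = 8439/10000 ≈ 0.843900
step 6 [3y] zero: DF = P = 159/200 ≈ 0.795000
step 7 [3.5y] bond c/2=1/100: DF=(33469/40000 − 1/100·(0.958100+0.939800+0.891900+0.888000+0.843900+0.795000))/(1+1/100) = 3879/5000 ≈ 0.775800

1 1/2 9581/10000
2 1 4699/5000
3 3/2 8919/10000
4 2 111/125
5 5/2 8439/10000
6 3 159/200
7 7/2 3879/5000
f(3y,3.5y) = ((159/200)/(3879/5000) − 1)/(1/2) = 64/1293 ≈ 4.9497%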